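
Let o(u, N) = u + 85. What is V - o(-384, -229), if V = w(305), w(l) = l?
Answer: 604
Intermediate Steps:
o(u, N) = 85 + u
V = 305
V - o(-384, -229) = 305 - (85 - 384) = 305 - 1*(-299) = 305 + 299 = 604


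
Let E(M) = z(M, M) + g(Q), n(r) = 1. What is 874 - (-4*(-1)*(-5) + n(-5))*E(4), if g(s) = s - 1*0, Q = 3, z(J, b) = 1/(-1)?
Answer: 912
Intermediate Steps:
z(J, b) = -1
g(s) = s (g(s) = s + 0 = s)
E(M) = 2 (E(M) = -1 + 3 = 2)
874 - (-4*(-1)*(-5) + n(-5))*E(4) = 874 - (-4*(-1)*(-5) + 1)*2 = 874 - (4*(-5) + 1)*2 = 874 - (-20 + 1)*2 = 874 - (-19)*2 = 874 - 1*(-38) = 874 + 38 = 912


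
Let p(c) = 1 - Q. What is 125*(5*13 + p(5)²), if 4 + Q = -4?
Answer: 18250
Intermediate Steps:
Q = -8 (Q = -4 - 4 = -8)
p(c) = 9 (p(c) = 1 - 1*(-8) = 1 + 8 = 9)
125*(5*13 + p(5)²) = 125*(5*13 + 9²) = 125*(65 + 81) = 125*146 = 18250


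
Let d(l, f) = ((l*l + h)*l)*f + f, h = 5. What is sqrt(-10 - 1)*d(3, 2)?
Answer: 86*I*sqrt(11) ≈ 285.23*I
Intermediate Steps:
d(l, f) = f + f*l*(5 + l**2) (d(l, f) = ((l*l + 5)*l)*f + f = ((l**2 + 5)*l)*f + f = ((5 + l**2)*l)*f + f = (l*(5 + l**2))*f + f = f*l*(5 + l**2) + f = f + f*l*(5 + l**2))
sqrt(-10 - 1)*d(3, 2) = sqrt(-10 - 1)*(2*(1 + 3**3 + 5*3)) = sqrt(-11)*(2*(1 + 27 + 15)) = (I*sqrt(11))*(2*43) = (I*sqrt(11))*86 = 86*I*sqrt(11)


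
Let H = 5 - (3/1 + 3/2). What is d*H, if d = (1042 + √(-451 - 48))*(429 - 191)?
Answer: 123998 + 119*I*√499 ≈ 1.24e+5 + 2658.3*I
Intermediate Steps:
H = ½ (H = 5 - (3*1 + 3*(½)) = 5 - (3 + 3/2) = 5 - 1*9/2 = 5 - 9/2 = ½ ≈ 0.50000)
d = 247996 + 238*I*√499 (d = (1042 + √(-499))*238 = (1042 + I*√499)*238 = 247996 + 238*I*√499 ≈ 2.48e+5 + 5316.5*I)
d*H = (247996 + 238*I*√499)*(½) = 123998 + 119*I*√499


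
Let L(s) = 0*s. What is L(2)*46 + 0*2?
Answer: 0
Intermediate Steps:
L(s) = 0
L(2)*46 + 0*2 = 0*46 + 0*2 = 0 + 0 = 0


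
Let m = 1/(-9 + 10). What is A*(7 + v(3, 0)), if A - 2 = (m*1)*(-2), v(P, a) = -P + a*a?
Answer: 0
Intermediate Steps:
v(P, a) = a**2 - P (v(P, a) = -P + a**2 = a**2 - P)
m = 1 (m = 1/1 = 1)
A = 0 (A = 2 + (1*1)*(-2) = 2 + 1*(-2) = 2 - 2 = 0)
A*(7 + v(3, 0)) = 0*(7 + (0**2 - 1*3)) = 0*(7 + (0 - 3)) = 0*(7 - 3) = 0*4 = 0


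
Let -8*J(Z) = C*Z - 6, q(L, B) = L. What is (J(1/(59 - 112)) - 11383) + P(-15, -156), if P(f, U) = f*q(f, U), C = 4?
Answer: -2365335/212 ≈ -11157.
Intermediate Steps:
P(f, U) = f² (P(f, U) = f*f = f²)
J(Z) = ¾ - Z/2 (J(Z) = -(4*Z - 6)/8 = -(-6 + 4*Z)/8 = ¾ - Z/2)
(J(1/(59 - 112)) - 11383) + P(-15, -156) = ((¾ - 1/(2*(59 - 112))) - 11383) + (-15)² = ((¾ - ½/(-53)) - 11383) + 225 = ((¾ - ½*(-1/53)) - 11383) + 225 = ((¾ + 1/106) - 11383) + 225 = (161/212 - 11383) + 225 = -2413035/212 + 225 = -2365335/212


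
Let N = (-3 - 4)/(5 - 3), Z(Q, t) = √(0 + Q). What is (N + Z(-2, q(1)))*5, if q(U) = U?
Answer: -35/2 + 5*I*√2 ≈ -17.5 + 7.0711*I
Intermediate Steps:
Z(Q, t) = √Q
N = -7/2 ≈ -3.5000
(N + Z(-2, q(1)))*5 = (-7/2 + √(-2))*5 = (-7/2 + I*√2)*5 = -35/2 + 5*I*√2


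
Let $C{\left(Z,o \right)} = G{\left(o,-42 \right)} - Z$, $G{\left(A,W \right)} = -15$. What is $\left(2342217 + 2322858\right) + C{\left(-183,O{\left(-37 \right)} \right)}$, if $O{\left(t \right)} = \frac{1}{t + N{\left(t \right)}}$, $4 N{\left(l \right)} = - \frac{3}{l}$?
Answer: $4665243$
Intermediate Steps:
$N{\left(l \right)} = - \frac{3}{4 l}$ ($N{\left(l \right)} = \frac{\left(-3\right) \frac{1}{l}}{4} = - \frac{3}{4 l}$)
$O{\left(t \right)} = \frac{1}{t - \frac{3}{4 t}}$
$C{\left(Z,o \right)} = -15 - Z$
$\left(2342217 + 2322858\right) + C{\left(-183,O{\left(-37 \right)} \right)} = \left(2342217 + 2322858\right) - -168 = 4665075 + \left(-15 + 183\right) = 4665075 + 168 = 4665243$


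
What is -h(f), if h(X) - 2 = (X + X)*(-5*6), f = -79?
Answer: -4742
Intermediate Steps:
h(X) = 2 - 60*X (h(X) = 2 + (X + X)*(-5*6) = 2 + (2*X)*(-30) = 2 - 60*X)
-h(f) = -(2 - 60*(-79)) = -(2 + 4740) = -1*4742 = -4742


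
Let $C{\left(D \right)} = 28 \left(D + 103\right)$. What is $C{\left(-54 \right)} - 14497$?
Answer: $-13125$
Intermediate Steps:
$C{\left(D \right)} = 2884 + 28 D$ ($C{\left(D \right)} = 28 \left(103 + D\right) = 2884 + 28 D$)
$C{\left(-54 \right)} - 14497 = \left(2884 + 28 \left(-54\right)\right) - 14497 = \left(2884 - 1512\right) - 14497 = 1372 - 14497 = -13125$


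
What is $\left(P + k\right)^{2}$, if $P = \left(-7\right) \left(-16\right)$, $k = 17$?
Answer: $16641$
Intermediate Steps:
$P = 112$
$\left(P + k\right)^{2} = \left(112 + 17\right)^{2} = 129^{2} = 16641$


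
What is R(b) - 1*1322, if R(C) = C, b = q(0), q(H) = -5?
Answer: -1327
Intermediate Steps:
b = -5
R(b) - 1*1322 = -5 - 1*1322 = -5 - 1322 = -1327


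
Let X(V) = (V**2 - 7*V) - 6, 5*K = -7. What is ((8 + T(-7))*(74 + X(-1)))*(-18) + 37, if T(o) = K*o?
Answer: -121567/5 ≈ -24313.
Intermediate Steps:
K = -7/5 (K = (1/5)*(-7) = -7/5 ≈ -1.4000)
X(V) = -6 + V**2 - 7*V
T(o) = -7*o/5
((8 + T(-7))*(74 + X(-1)))*(-18) + 37 = ((8 - 7/5*(-7))*(74 + (-6 + (-1)**2 - 7*(-1))))*(-18) + 37 = ((8 + 49/5)*(74 + (-6 + 1 + 7)))*(-18) + 37 = (89*(74 + 2)/5)*(-18) + 37 = ((89/5)*76)*(-18) + 37 = (6764/5)*(-18) + 37 = -121752/5 + 37 = -121567/5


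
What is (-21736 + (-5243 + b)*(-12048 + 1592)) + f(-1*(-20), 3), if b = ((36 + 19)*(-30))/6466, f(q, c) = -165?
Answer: 177173492531/3233 ≈ 5.4802e+7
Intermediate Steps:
b = -825/3233 (b = (55*(-30))*(1/6466) = -1650*1/6466 = -825/3233 ≈ -0.25518)
(-21736 + (-5243 + b)*(-12048 + 1592)) + f(-1*(-20), 3) = (-21736 + (-5243 - 825/3233)*(-12048 + 1592)) - 165 = (-21736 - 16951444/3233*(-10456)) - 165 = (-21736 + 177244298464/3233) - 165 = 177174025976/3233 - 165 = 177173492531/3233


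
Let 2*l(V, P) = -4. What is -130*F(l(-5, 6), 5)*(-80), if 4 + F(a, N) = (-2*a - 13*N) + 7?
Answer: -603200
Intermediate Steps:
l(V, P) = -2 (l(V, P) = (½)*(-4) = -2)
F(a, N) = 3 - 13*N - 2*a (F(a, N) = -4 + ((-2*a - 13*N) + 7) = -4 + ((-13*N - 2*a) + 7) = -4 + (7 - 13*N - 2*a) = 3 - 13*N - 2*a)
-130*F(l(-5, 6), 5)*(-80) = -130*(3 - 13*5 - 2*(-2))*(-80) = -130*(3 - 65 + 4)*(-80) = -130*(-58)*(-80) = 7540*(-80) = -603200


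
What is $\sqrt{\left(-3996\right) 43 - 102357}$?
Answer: $9 i \sqrt{3385} \approx 523.63 i$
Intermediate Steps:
$\sqrt{\left(-3996\right) 43 - 102357} = \sqrt{-171828 + \left(-162733 + 60376\right)} = \sqrt{-171828 - 102357} = \sqrt{-274185} = 9 i \sqrt{3385}$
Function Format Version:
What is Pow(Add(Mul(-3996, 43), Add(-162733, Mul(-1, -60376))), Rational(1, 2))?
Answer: Mul(9, I, Pow(3385, Rational(1, 2))) ≈ Mul(523.63, I)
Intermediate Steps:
Pow(Add(Mul(-3996, 43), Add(-162733, Mul(-1, -60376))), Rational(1, 2)) = Pow(Add(-171828, Add(-162733, 60376)), Rational(1, 2)) = Pow(Add(-171828, -102357), Rational(1, 2)) = Pow(-274185, Rational(1, 2)) = Mul(9, I, Pow(3385, Rational(1, 2)))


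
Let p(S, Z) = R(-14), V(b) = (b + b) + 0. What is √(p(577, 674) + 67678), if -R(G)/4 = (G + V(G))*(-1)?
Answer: √67510 ≈ 259.83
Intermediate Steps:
V(b) = 2*b (V(b) = 2*b + 0 = 2*b)
R(G) = 12*G (R(G) = -4*(G + 2*G)*(-1) = -4*3*G*(-1) = -(-12)*G = 12*G)
p(S, Z) = -168 (p(S, Z) = 12*(-14) = -168)
√(p(577, 674) + 67678) = √(-168 + 67678) = √67510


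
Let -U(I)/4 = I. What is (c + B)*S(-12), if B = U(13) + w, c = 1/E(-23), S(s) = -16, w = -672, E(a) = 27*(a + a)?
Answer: 7193672/621 ≈ 11584.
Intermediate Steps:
E(a) = 54*a (E(a) = 27*(2*a) = 54*a)
c = -1/1242 (c = 1/(54*(-23)) = 1/(-1242) = -1/1242 ≈ -0.00080515)
U(I) = -4*I
B = -724 (B = -4*13 - 672 = -52 - 672 = -724)
(c + B)*S(-12) = (-1/1242 - 724)*(-16) = -899209/1242*(-16) = 7193672/621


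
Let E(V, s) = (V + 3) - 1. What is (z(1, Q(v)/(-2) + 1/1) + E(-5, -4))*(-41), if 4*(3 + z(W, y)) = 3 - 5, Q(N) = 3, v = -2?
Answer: 533/2 ≈ 266.50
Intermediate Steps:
E(V, s) = 2 + V (E(V, s) = (3 + V) - 1 = 2 + V)
z(W, y) = -7/2 (z(W, y) = -3 + (3 - 5)/4 = -3 + (¼)*(-2) = -3 - ½ = -7/2)
(z(1, Q(v)/(-2) + 1/1) + E(-5, -4))*(-41) = (-7/2 + (2 - 5))*(-41) = (-7/2 - 3)*(-41) = -13/2*(-41) = 533/2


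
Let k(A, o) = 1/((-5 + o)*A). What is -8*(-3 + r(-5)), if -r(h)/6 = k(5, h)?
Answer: 576/25 ≈ 23.040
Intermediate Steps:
k(A, o) = 1/(A*(-5 + o))
r(h) = -6/(5*(-5 + h))
-8*(-3 + r(-5)) = -8*(-3 - 6/(-25 + 5*(-5))) = -8*(-3 - 6/(-25 - 25)) = -8*(-3 - 6/(-50)) = -8*(-3 - 6*(-1/50)) = -8*(-3 + 3/25) = -8*(-72/25) = 576/25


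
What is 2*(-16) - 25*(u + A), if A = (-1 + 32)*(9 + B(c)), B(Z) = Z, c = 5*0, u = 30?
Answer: -7757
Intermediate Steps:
c = 0
A = 279 (A = (-1 + 32)*(9 + 0) = 31*9 = 279)
2*(-16) - 25*(u + A) = 2*(-16) - 25*(30 + 279) = -32 - 25*309 = -32 - 7725 = -7757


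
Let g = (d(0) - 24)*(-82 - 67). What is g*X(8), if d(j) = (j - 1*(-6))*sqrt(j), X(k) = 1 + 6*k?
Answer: 175224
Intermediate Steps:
d(j) = sqrt(j)*(6 + j) (d(j) = (j + 6)*sqrt(j) = (6 + j)*sqrt(j) = sqrt(j)*(6 + j))
g = 3576 (g = (sqrt(0)*(6 + 0) - 24)*(-82 - 67) = (0*6 - 24)*(-149) = (0 - 24)*(-149) = -24*(-149) = 3576)
g*X(8) = 3576*(1 + 6*8) = 3576*(1 + 48) = 3576*49 = 175224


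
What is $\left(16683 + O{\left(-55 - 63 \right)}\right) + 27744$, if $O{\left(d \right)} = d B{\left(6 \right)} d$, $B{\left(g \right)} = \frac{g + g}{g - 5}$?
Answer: $211515$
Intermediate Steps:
$B{\left(g \right)} = \frac{2 g}{-5 + g}$
$O{\left(d \right)} = 12 d^{2}$ ($O{\left(d \right)} = d 2 \cdot 6 \frac{1}{-5 + 6} d = d 2 \cdot 6 \cdot 1^{-1} d = d 2 \cdot 6 \cdot 1 d = d 12 d = 12 d d = 12 d^{2}$)
$\left(16683 + O{\left(-55 - 63 \right)}\right) + 27744 = \left(16683 + 12 \left(-55 - 63\right)^{2}\right) + 27744 = \left(16683 + 12 \left(-118\right)^{2}\right) + 27744 = \left(16683 + 12 \cdot 13924\right) + 27744 = \left(16683 + 167088\right) + 27744 = 183771 + 27744 = 211515$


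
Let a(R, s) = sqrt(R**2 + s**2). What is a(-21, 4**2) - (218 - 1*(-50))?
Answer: -268 + sqrt(697) ≈ -241.60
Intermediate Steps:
a(-21, 4**2) - (218 - 1*(-50)) = sqrt((-21)**2 + (4**2)**2) - (218 - 1*(-50)) = sqrt(441 + 16**2) - (218 + 50) = sqrt(441 + 256) - 1*268 = sqrt(697) - 268 = -268 + sqrt(697)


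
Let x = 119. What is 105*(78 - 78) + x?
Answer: 119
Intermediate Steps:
105*(78 - 78) + x = 105*(78 - 78) + 119 = 105*0 + 119 = 0 + 119 = 119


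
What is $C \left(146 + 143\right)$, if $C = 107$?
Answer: $30923$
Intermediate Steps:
$C \left(146 + 143\right) = 107 \left(146 + 143\right) = 107 \cdot 289 = 30923$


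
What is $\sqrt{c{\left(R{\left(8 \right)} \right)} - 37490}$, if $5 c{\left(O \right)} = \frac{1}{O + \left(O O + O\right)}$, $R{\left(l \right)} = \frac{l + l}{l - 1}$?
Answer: $\frac{i \sqrt{539855706}}{120} \approx 193.62 i$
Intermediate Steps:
$R{\left(l \right)} = \frac{2 l}{-1 + l}$
$c{\left(O \right)} = \frac{1}{5 \left(O^{2} + 2 O\right)}$ ($c{\left(O \right)} = \frac{1}{5 \left(O + \left(O O + O\right)\right)} = \frac{1}{5 \left(O + \left(O^{2} + O\right)\right)} = \frac{1}{5 \left(O + \left(O + O^{2}\right)\right)} = \frac{1}{5 \left(O^{2} + 2 O\right)}$)
$\sqrt{c{\left(R{\left(8 \right)} \right)} - 37490} = \sqrt{\frac{1}{5 \cdot 2 \cdot 8 \frac{1}{-1 + 8} \left(2 + 2 \cdot 8 \frac{1}{-1 + 8}\right)} - 37490} = \sqrt{\frac{1}{5 \cdot 2 \cdot 8 \cdot \frac{1}{7} \left(2 + 2 \cdot 8 \cdot \frac{1}{7}\right)} - 37490} = \sqrt{\frac{1}{5 \cdot \frac{16}{7} \left(2 + \frac{16}{7}\right)} - 37490} = \sqrt{\frac{1}{5} \cdot \frac{7}{16} \frac{1}{\frac{30}{7}} - 37490} = \sqrt{\frac{1}{5} \cdot \frac{7}{16} \cdot \frac{7}{30} - 37490} = \sqrt{\frac{49}{2400} - 37490} = \sqrt{- \frac{89975951}{2400}} = \frac{i \sqrt{539855706}}{120}$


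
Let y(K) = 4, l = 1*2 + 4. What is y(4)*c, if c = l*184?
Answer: 4416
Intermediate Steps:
l = 6 (l = 2 + 4 = 6)
c = 1104 (c = 6*184 = 1104)
y(4)*c = 4*1104 = 4416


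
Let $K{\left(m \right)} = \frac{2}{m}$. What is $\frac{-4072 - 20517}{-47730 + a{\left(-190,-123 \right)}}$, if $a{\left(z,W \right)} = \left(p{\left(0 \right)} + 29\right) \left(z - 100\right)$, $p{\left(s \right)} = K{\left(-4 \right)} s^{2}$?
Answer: $\frac{24589}{56140} \approx 0.43799$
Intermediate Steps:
$p{\left(s \right)} = - \frac{s^{2}}{2}$ ($p{\left(s \right)} = \frac{2}{-4} s^{2} = 2 \left(- \frac{1}{4}\right) s^{2} = - \frac{s^{2}}{2}$)
$a{\left(z,W \right)} = -2900 + 29 z$ ($a{\left(z,W \right)} = \left(- \frac{0^{2}}{2} + 29\right) \left(z - 100\right) = \left(\left(- \frac{1}{2}\right) 0 + 29\right) \left(-100 + z\right) = \left(0 + 29\right) \left(-100 + z\right) = 29 \left(-100 + z\right) = -2900 + 29 z$)
$\frac{-4072 - 20517}{-47730 + a{\left(-190,-123 \right)}} = \frac{-4072 - 20517}{-47730 + \left(-2900 + 29 \left(-190\right)\right)} = - \frac{24589}{-47730 - 8410} = - \frac{24589}{-56140} = \left(-24589\right) \left(- \frac{1}{56140}\right) = \frac{24589}{56140}$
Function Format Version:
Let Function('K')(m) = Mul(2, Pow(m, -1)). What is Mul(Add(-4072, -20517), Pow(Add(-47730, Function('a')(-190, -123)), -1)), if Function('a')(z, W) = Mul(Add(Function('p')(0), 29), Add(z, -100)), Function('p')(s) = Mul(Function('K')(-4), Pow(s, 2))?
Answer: Rational(24589, 56140) ≈ 0.43799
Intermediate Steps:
Function('p')(s) = Mul(Rational(-1, 2), Pow(s, 2)) (Function('p')(s) = Mul(Mul(2, Pow(-4, -1)), Pow(s, 2)) = Mul(Mul(2, Rational(-1, 4)), Pow(s, 2)) = Mul(Rational(-1, 2), Pow(s, 2)))
Function('a')(z, W) = Add(-2900, Mul(29, z)) (Function('a')(z, W) = Mul(Add(Mul(Rational(-1, 2), Pow(0, 2)), 29), Add(z, -100)) = Mul(Add(Mul(Rational(-1, 2), 0), 29), Add(-100, z)) = Mul(Add(0, 29), Add(-100, z)) = Mul(29, Add(-100, z)) = Add(-2900, Mul(29, z)))
Mul(Add(-4072, -20517), Pow(Add(-47730, Function('a')(-190, -123)), -1)) = Mul(Add(-4072, -20517), Pow(Add(-47730, Add(-2900, Mul(29, -190))), -1)) = Mul(-24589, Pow(Add(-47730, Add(-2900, -5510)), -1)) = Mul(-24589, Pow(Add(-47730, -8410), -1)) = Mul(-24589, Pow(-56140, -1)) = Mul(-24589, Rational(-1, 56140)) = Rational(24589, 56140)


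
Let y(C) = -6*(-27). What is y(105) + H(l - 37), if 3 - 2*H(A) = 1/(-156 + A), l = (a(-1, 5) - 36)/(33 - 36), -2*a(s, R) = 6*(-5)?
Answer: 60823/372 ≈ 163.50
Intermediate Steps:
a(s, R) = 15 (a(s, R) = -3*(-5) = -1/2*(-30) = 15)
y(C) = 162
l = 7 (l = (15 - 36)/(33 - 36) = -21/(-3) = -21*(-1/3) = 7)
H(A) = 3/2 - 1/(2*(-156 + A))
y(105) + H(l - 37) = 162 + (-469 + 3*(7 - 37))/(2*(-156 + (7 - 37))) = 162 + (-469 + 3*(-30))/(2*(-156 - 30)) = 162 + (1/2)*(-469 - 90)/(-186) = 162 + (1/2)*(-1/186)*(-559) = 162 + 559/372 = 60823/372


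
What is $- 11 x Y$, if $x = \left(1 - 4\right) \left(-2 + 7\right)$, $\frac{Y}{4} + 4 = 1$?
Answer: $-1980$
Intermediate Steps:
$Y = -12$ ($Y = -16 + 4 \cdot 1 = -16 + 4 = -12$)
$x = -15$ ($x = \left(-3\right) 5 = -15$)
$- 11 x Y = \left(-11\right) \left(-15\right) \left(-12\right) = 165 \left(-12\right) = -1980$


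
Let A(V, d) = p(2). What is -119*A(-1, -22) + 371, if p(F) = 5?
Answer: -224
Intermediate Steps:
A(V, d) = 5
-119*A(-1, -22) + 371 = -119*5 + 371 = -595 + 371 = -224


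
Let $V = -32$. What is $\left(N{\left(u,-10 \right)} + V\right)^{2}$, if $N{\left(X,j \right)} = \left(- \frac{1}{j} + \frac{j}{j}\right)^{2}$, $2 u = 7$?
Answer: $\frac{9480241}{10000} \approx 948.02$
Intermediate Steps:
$u = \frac{7}{2}$ ($u = \frac{1}{2} \cdot 7 = \frac{7}{2} \approx 3.5$)
$N{\left(X,j \right)} = \left(1 - \frac{1}{j}\right)^{2}$ ($N{\left(X,j \right)} = \left(- \frac{1}{j} + 1\right)^{2} = \left(1 - \frac{1}{j}\right)^{2}$)
$\left(N{\left(u,-10 \right)} + V\right)^{2} = \left(\frac{\left(-1 - 10\right)^{2}}{100} - 32\right)^{2} = \left(\frac{\left(-11\right)^{2}}{100} - 32\right)^{2} = \left(\frac{1}{100} \cdot 121 - 32\right)^{2} = \left(\frac{121}{100} - 32\right)^{2} = \left(- \frac{3079}{100}\right)^{2} = \frac{9480241}{10000}$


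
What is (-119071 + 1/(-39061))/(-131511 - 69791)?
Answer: 2325516166/3931528711 ≈ 0.59150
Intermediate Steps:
(-119071 + 1/(-39061))/(-131511 - 69791) = (-119071 - 1/39061)/(-201302) = -4651032332/39061*(-1/201302) = 2325516166/3931528711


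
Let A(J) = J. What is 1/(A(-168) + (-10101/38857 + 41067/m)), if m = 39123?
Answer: -1403/234596 ≈ -0.0059805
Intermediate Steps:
1/(A(-168) + (-10101/38857 + 41067/m)) = 1/(-168 + (-10101/38857 + 41067/39123)) = 1/(-168 + (-10101*1/38857 + 41067*(1/39123))) = 1/(-168 + (-111/427 + 169/161)) = 1/(-168 + 1108/1403) = 1/(-234596/1403) = -1403/234596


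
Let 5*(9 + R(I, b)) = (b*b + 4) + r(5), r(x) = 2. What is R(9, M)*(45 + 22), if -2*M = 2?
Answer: -2546/5 ≈ -509.20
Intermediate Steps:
M = -1 (M = -1/2*2 = -1)
R(I, b) = -39/5 + b**2/5 (R(I, b) = -9 + ((b*b + 4) + 2)/5 = -9 + ((b**2 + 4) + 2)/5 = -9 + ((4 + b**2) + 2)/5 = -9 + (6 + b**2)/5 = -9 + (6/5 + b**2/5) = -39/5 + b**2/5)
R(9, M)*(45 + 22) = (-39/5 + (1/5)*(-1)**2)*(45 + 22) = (-39/5 + (1/5)*1)*67 = (-39/5 + 1/5)*67 = -38/5*67 = -2546/5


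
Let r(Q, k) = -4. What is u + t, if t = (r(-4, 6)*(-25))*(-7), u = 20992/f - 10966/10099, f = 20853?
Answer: -147432788690/210594447 ≈ -700.08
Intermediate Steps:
u = -16675790/210594447 (u = 20992/20853 - 10966/10099 = -16675790/210594447 ≈ -0.079184)
t = -700 (t = -4*(-25)*(-7) = 100*(-7) = -700)
u + t = -16675790/210594447 - 700 = -147432788690/210594447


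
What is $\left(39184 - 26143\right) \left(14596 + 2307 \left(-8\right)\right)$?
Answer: $-50338260$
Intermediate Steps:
$\left(39184 - 26143\right) \left(14596 + 2307 \left(-8\right)\right) = 13041 \left(14596 - 18456\right) = 13041 \left(-3860\right) = -50338260$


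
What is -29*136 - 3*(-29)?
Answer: -3857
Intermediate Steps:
-29*136 - 3*(-29) = -3944 + 87 = -3857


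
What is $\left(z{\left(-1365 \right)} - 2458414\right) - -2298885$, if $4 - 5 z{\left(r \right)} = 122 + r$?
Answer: $- \frac{796398}{5} \approx -1.5928 \cdot 10^{5}$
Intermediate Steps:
$z{\left(r \right)} = - \frac{118}{5} - \frac{r}{5}$ ($z{\left(r \right)} = \frac{4}{5} - \frac{122 + r}{5} = \frac{4}{5} - \left(\frac{122}{5} + \frac{r}{5}\right) = - \frac{118}{5} - \frac{r}{5}$)
$\left(z{\left(-1365 \right)} - 2458414\right) - -2298885 = \left(\left(- \frac{118}{5} - -273\right) - 2458414\right) - -2298885 = \left(\left(- \frac{118}{5} + 273\right) - 2458414\right) + 2298885 = \left(\frac{1247}{5} - 2458414\right) + 2298885 = - \frac{12290823}{5} + 2298885 = - \frac{796398}{5}$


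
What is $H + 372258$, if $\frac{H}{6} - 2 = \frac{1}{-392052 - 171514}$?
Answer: $\frac{104899357407}{281783} \approx 3.7227 \cdot 10^{5}$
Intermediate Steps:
$H = \frac{3381393}{281783}$ ($H = 12 + \frac{6}{-392052 - 171514} = 12 + \frac{6}{-563566} = 12 + 6 \left(- \frac{1}{563566}\right) = 12 - \frac{3}{281783} = \frac{3381393}{281783} \approx 12.0$)
$H + 372258 = \frac{3381393}{281783} + 372258 = \frac{104899357407}{281783}$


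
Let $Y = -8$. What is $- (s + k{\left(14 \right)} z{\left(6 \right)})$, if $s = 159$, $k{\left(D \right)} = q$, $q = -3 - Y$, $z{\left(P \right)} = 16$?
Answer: $-239$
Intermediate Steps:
$q = 5$ ($q = -3 - -8 = -3 + 8 = 5$)
$k{\left(D \right)} = 5$
$- (s + k{\left(14 \right)} z{\left(6 \right)}) = - (159 + 5 \cdot 16) = - (159 + 80) = \left(-1\right) 239 = -239$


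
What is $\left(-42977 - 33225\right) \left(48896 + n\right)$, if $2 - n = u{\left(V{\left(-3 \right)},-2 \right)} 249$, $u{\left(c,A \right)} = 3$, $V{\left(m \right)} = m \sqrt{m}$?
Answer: $-3669202502$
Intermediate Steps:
$V{\left(m \right)} = m^{\frac{3}{2}}$
$n = -745$ ($n = 2 - 3 \cdot 249 = 2 - 747 = -745$)
$\left(-42977 - 33225\right) \left(48896 + n\right) = \left(-42977 - 33225\right) \left(48896 - 745\right) = \left(-76202\right) 48151 = -3669202502$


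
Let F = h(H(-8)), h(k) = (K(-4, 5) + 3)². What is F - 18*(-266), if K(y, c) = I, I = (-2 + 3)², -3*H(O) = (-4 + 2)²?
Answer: 4804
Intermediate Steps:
H(O) = -4/3 (H(O) = -(-4 + 2)²/3 = -⅓*(-2)² = -⅓*4 = -4/3)
I = 1 (I = 1² = 1)
K(y, c) = 1
h(k) = 16 (h(k) = (1 + 3)² = 4² = 16)
F = 16
F - 18*(-266) = 16 - 18*(-266) = 16 + 4788 = 4804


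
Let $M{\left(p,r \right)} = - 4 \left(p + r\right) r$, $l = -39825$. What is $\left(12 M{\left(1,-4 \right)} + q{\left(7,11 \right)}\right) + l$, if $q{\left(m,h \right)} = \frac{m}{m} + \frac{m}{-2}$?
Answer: $- \frac{80807}{2} \approx -40404.0$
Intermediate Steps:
$M{\left(p,r \right)} = r \left(- 4 p - 4 r\right)$ ($M{\left(p,r \right)} = \left(- 4 p - 4 r\right) r = r \left(- 4 p - 4 r\right)$)
$q{\left(m,h \right)} = 1 - \frac{m}{2}$ ($q{\left(m,h \right)} = 1 + m \left(- \frac{1}{2}\right) = 1 - \frac{m}{2}$)
$\left(12 M{\left(1,-4 \right)} + q{\left(7,11 \right)}\right) + l = \left(12 \left(\left(-4\right) \left(-4\right) \left(1 - 4\right)\right) + \left(1 - \frac{7}{2}\right)\right) - 39825 = \left(12 \left(\left(-4\right) \left(-4\right) \left(-3\right)\right) + \left(1 - \frac{7}{2}\right)\right) - 39825 = \left(12 \left(-48\right) - \frac{5}{2}\right) - 39825 = \left(-576 - \frac{5}{2}\right) - 39825 = - \frac{1157}{2} - 39825 = - \frac{80807}{2}$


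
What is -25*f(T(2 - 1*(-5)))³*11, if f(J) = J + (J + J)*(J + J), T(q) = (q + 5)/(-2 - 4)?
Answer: -754600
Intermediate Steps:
T(q) = -⅚ - q/6 (T(q) = (5 + q)/(-6) = (5 + q)*(-⅙) = -⅚ - q/6)
f(J) = J + 4*J² (f(J) = J + (2*J)*(2*J) = J + 4*J²)
-25*f(T(2 - 1*(-5)))³*11 = -25*(1 + 4*(-⅚ - (2 - 1*(-5))/6))³*(-⅚ - (2 - 1*(-5))/6)³*11 = -25*(1 + 4*(-⅚ - (2 + 5)/6))³*(-⅚ - (2 + 5)/6)³*11 = -25*(1 + 4*(-⅚ - ⅙*7))³*(-⅚ - ⅙*7)³*11 = -25*(1 + 4*(-⅚ - 7/6))³*(-⅚ - 7/6)³*11 = -25*(-8*(1 + 4*(-2))³)*11 = -25*(-8*(1 - 8)³)*11 = -25*(-2*(-7))³*11 = -25*14³*11 = -25*2744*11 = -68600*11 = -754600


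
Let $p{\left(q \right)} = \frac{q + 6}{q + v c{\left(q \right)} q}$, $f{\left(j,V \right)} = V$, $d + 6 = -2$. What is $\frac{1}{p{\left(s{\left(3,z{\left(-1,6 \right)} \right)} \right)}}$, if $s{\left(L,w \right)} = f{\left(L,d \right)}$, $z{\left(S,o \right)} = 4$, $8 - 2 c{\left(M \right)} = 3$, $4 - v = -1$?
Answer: $54$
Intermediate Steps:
$v = 5$ ($v = 4 - -1 = 4 + 1 = 5$)
$d = -8$ ($d = -6 - 2 = -8$)
$c{\left(M \right)} = \frac{5}{2}$ ($c{\left(M \right)} = 4 - \frac{3}{2} = \frac{5}{2}$)
$s{\left(L,w \right)} = -8$
$p{\left(q \right)} = \frac{2 \left(6 + q\right)}{27 q}$ ($p{\left(q \right)} = \frac{q + 6}{q + 5 \cdot \frac{5}{2} q} = \frac{6 + q}{q + \frac{25 q}{2}} = \frac{6 + q}{\frac{27}{2} q} = \left(6 + q\right) \frac{2}{27 q} = \frac{2 \left(6 + q\right)}{27 q}$)
$\frac{1}{p{\left(s{\left(3,z{\left(-1,6 \right)} \right)} \right)}} = \frac{1}{\frac{2}{27} \frac{1}{-8} \left(6 - 8\right)} = \frac{1}{\frac{2}{27} \left(- \frac{1}{8}\right) \left(-2\right)} = \frac{1}{\frac{1}{54}} = 54$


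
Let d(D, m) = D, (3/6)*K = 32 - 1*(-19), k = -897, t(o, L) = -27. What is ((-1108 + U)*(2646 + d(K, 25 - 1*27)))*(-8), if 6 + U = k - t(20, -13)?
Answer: 43616256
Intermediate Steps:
K = 102 (K = 2*(32 - 1*(-19)) = 2*(32 + 19) = 2*51 = 102)
U = -876 (U = -6 + (-897 - 1*(-27)) = -6 + (-897 + 27) = -6 - 870 = -876)
((-1108 + U)*(2646 + d(K, 25 - 1*27)))*(-8) = ((-1108 - 876)*(2646 + 102))*(-8) = -1984*2748*(-8) = -5452032*(-8) = 43616256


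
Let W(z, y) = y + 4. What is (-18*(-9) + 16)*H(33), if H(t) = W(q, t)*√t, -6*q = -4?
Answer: 6586*√33 ≈ 37834.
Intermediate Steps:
q = ⅔ (q = -⅙*(-4) = ⅔ ≈ 0.66667)
W(z, y) = 4 + y
H(t) = √t*(4 + t) (H(t) = (4 + t)*√t = √t*(4 + t))
(-18*(-9) + 16)*H(33) = (-18*(-9) + 16)*(√33*(4 + 33)) = (162 + 16)*(√33*37) = 178*(37*√33) = 6586*√33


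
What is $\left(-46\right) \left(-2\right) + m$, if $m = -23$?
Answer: $69$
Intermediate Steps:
$\left(-46\right) \left(-2\right) + m = \left(-46\right) \left(-2\right) - 23 = 92 - 23 = 69$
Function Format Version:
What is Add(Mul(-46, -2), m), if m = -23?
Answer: 69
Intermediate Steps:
Add(Mul(-46, -2), m) = Add(Mul(-46, -2), -23) = Add(92, -23) = 69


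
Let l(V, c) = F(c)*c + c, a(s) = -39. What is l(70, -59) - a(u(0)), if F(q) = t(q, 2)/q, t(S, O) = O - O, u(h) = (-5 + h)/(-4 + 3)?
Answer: -20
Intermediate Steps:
u(h) = 5 - h (u(h) = (-5 + h)/(-1) = (-5 + h)*(-1) = 5 - h)
t(S, O) = 0
F(q) = 0 (F(q) = 0/q = 0)
l(V, c) = c (l(V, c) = 0*c + c = 0 + c = c)
l(70, -59) - a(u(0)) = -59 - 1*(-39) = -59 + 39 = -20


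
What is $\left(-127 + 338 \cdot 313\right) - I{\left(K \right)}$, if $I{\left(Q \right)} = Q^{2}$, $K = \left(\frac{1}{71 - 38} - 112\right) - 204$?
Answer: $\frac{6349034}{1089} \approx 5830.1$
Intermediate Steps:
$K = - \frac{10427}{33}$ ($K = \left(\frac{1}{33} - 112\right) - 204 = - \frac{3695}{33} - 204 = - \frac{10427}{33} \approx -315.97$)
$\left(-127 + 338 \cdot 313\right) - I{\left(K \right)} = \left(-127 + 338 \cdot 313\right) - \left(- \frac{10427}{33}\right)^{2} = \left(-127 + 105794\right) - \frac{108722329}{1089} = 105667 - \frac{108722329}{1089} = \frac{6349034}{1089}$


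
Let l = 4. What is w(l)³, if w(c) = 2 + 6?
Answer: 512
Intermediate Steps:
w(c) = 8
w(l)³ = 8³ = 512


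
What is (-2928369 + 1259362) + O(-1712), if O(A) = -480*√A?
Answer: -1669007 - 1920*I*√107 ≈ -1.669e+6 - 19861.0*I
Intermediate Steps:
(-2928369 + 1259362) + O(-1712) = (-2928369 + 1259362) - 1920*I*√107 = -1669007 - 1920*I*√107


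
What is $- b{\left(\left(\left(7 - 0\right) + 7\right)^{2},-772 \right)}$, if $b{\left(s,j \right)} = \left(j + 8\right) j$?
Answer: $-589808$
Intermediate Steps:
$b{\left(s,j \right)} = j \left(8 + j\right)$ ($b{\left(s,j \right)} = \left(8 + j\right) j = j \left(8 + j\right)$)
$- b{\left(\left(\left(7 - 0\right) + 7\right)^{2},-772 \right)} = - \left(-772\right) \left(8 - 772\right) = - \left(-772\right) \left(-764\right) = \left(-1\right) 589808 = -589808$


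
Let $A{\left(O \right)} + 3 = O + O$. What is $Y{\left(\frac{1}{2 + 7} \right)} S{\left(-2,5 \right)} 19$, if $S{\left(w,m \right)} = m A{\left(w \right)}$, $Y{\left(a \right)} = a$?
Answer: $- \frac{665}{9} \approx -73.889$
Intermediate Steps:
$A{\left(O \right)} = -3 + 2 O$ ($A{\left(O \right)} = -3 + \left(O + O\right) = -3 + 2 O$)
$S{\left(w,m \right)} = m \left(-3 + 2 w\right)$
$Y{\left(\frac{1}{2 + 7} \right)} S{\left(-2,5 \right)} 19 = \frac{5 \left(-3 + 2 \left(-2\right)\right)}{2 + 7} \cdot 19 = \frac{5 \left(-3 - 4\right)}{9} \cdot 19 = \frac{5 \left(-7\right)}{9} \cdot 19 = \frac{1}{9} \left(-35\right) 19 = \left(- \frac{35}{9}\right) 19 = - \frac{665}{9}$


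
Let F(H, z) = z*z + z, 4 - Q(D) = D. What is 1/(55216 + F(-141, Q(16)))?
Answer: 1/55348 ≈ 1.8068e-5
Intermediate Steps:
Q(D) = 4 - D
F(H, z) = z + z² (F(H, z) = z² + z = z + z²)
1/(55216 + F(-141, Q(16))) = 1/(55216 + (4 - 1*16)*(1 + (4 - 1*16))) = 1/(55216 + (4 - 16)*(1 + (4 - 16))) = 1/(55216 - 12*(1 - 12)) = 1/(55216 - 12*(-11)) = 1/(55216 + 132) = 1/55348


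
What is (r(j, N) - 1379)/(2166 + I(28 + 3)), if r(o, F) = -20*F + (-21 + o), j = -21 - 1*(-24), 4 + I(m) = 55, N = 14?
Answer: -559/739 ≈ -0.75643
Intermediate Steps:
I(m) = 51 (I(m) = -4 + 55 = 51)
j = 3 (j = -21 + 24 = 3)
r(o, F) = -21 + o - 20*F
(r(j, N) - 1379)/(2166 + I(28 + 3)) = ((-21 + 3 - 20*14) - 1379)/(2166 + 51) = ((-21 + 3 - 280) - 1379)/2217 = (-298 - 1379)*(1/2217) = -1677*1/2217 = -559/739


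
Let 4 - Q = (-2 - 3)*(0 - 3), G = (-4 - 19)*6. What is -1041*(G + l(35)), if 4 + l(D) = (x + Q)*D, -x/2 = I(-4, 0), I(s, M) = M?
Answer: 548607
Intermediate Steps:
x = 0 (x = -2*0 = 0)
G = -138 (G = -23*6 = -138)
Q = -11 (Q = 4 - (-2 - 3)*(0 - 3) = 4 - (-5)*(-3) = 4 - 1*15 = 4 - 15 = -11)
l(D) = -4 - 11*D (l(D) = -4 + (0 - 11)*D = -4 - 11*D)
-1041*(G + l(35)) = -1041*(-138 + (-4 - 11*35)) = -1041*(-138 + (-4 - 385)) = -1041*(-138 - 389) = -1041*(-527) = 548607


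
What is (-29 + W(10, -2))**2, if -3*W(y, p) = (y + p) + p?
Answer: 961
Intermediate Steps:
W(y, p) = -2*p/3 - y/3 (W(y, p) = -((y + p) + p)/3 = -((p + y) + p)/3 = -(y + 2*p)/3 = -2*p/3 - y/3)
(-29 + W(10, -2))**2 = (-29 + (-2/3*(-2) - 1/3*10))**2 = (-29 + (4/3 - 10/3))**2 = (-29 - 2)**2 = (-31)**2 = 961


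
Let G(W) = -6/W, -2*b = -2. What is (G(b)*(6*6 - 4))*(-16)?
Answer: 3072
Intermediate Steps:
b = 1 (b = -1/2*(-2) = 1)
(G(b)*(6*6 - 4))*(-16) = ((-6/1)*(6*6 - 4))*(-16) = ((-6*1)*(36 - 4))*(-16) = -6*32*(-16) = -192*(-16) = 3072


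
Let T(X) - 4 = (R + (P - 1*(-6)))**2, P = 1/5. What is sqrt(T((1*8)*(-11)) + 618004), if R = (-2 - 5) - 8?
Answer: 6*sqrt(429226)/5 ≈ 786.18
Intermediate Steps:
P = 1/5 ≈ 0.20000
R = -15 (R = -7 - 8 = -15)
T(X) = 2036/25 (T(X) = 4 + (-15 + (1/5 - 1*(-6)))**2 = 4 + (-15 + (1/5 + 6))**2 = 4 + (-15 + 31/5)**2 = 4 + (-44/5)**2 = 4 + 1936/25 = 2036/25)
sqrt(T((1*8)*(-11)) + 618004) = sqrt(2036/25 + 618004) = sqrt(15452136/25) = 6*sqrt(429226)/5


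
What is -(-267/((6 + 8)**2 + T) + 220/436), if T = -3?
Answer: 18488/21037 ≈ 0.87883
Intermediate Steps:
-(-267/((6 + 8)**2 + T) + 220/436) = -(-267/((6 + 8)**2 - 3) + 220/436) = -(-267/(14**2 - 3) + 220*(1/436)) = -(-267/(196 - 3) + 55/109) = -(-267/193 + 55/109) = -1*(-18488/21037) = 18488/21037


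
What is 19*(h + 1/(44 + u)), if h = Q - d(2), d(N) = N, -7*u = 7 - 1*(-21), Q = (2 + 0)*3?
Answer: 3059/40 ≈ 76.475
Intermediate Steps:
Q = 6 (Q = 2*3 = 6)
u = -4 (u = -(7 - 1*(-21))/7 = -(7 + 21)/7 = -⅐*28 = -4)
h = 4 (h = 6 - 1*2 = 6 - 2 = 4)
19*(h + 1/(44 + u)) = 19*(4 + 1/(44 - 4)) = 19*(4 + 1/40) = 19*(161/40) = 3059/40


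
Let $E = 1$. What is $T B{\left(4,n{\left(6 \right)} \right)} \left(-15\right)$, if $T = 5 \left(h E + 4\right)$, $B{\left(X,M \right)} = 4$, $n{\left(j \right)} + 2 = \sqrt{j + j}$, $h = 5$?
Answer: $-2700$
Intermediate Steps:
$n{\left(j \right)} = -2 + \sqrt{2} \sqrt{j}$ ($n{\left(j \right)} = -2 + \sqrt{j + j} = -2 + \sqrt{2 j} = -2 + \sqrt{2} \sqrt{j}$)
$T = 45$ ($T = 5 \left(5 \cdot 1 + 4\right) = 5 \left(5 + 4\right) = 5 \cdot 9 = 45$)
$T B{\left(4,n{\left(6 \right)} \right)} \left(-15\right) = 45 \cdot 4 \left(-15\right) = 180 \left(-15\right) = -2700$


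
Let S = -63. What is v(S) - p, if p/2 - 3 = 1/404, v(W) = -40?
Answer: -9293/202 ≈ -46.005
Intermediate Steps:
p = 1213/202 (p = 6 + 2/404 = 6 + 2*(1/404) = 6 + 1/202 = 1213/202 ≈ 6.0050)
v(S) - p = -40 - 1*1213/202 = -40 - 1213/202 = -9293/202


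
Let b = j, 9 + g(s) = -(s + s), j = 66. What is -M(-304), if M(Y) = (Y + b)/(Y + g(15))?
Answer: -34/49 ≈ -0.69388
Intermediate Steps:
g(s) = -9 - 2*s (g(s) = -9 - (s + s) = -9 - 2*s)
b = 66
M(Y) = (66 + Y)/(-39 + Y) (M(Y) = (Y + 66)/(Y + (-9 - 2*15)) = (66 + Y)/(Y + (-9 - 30)) = (66 + Y)/(Y - 39) = (66 + Y)/(-39 + Y))
-M(-304) = -(66 - 304)/(-39 - 304) = -(-238)/(-343) = -(-1)*(-238)/343 = -1*34/49 = -34/49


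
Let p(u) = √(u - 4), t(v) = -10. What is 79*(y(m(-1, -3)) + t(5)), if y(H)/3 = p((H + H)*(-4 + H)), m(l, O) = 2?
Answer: -790 + 474*I*√3 ≈ -790.0 + 820.99*I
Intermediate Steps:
p(u) = √(-4 + u)
y(H) = 3*√(-4 + 2*H*(-4 + H)) (y(H) = 3*√(-4 + (H + H)*(-4 + H)) = 3*√(-4 + (2*H)*(-4 + H)) = 3*√(-4 + 2*H*(-4 + H)))
79*(y(m(-1, -3)) + t(5)) = 79*(3*√2*√(-2 + 2*(-4 + 2)) - 10) = 79*(3*√2*√(-2 + 2*(-2)) - 10) = 79*(3*√2*√(-2 - 4) - 10) = 79*(3*√2*√(-6) - 10) = 79*(3*√2*(I*√6) - 10) = 79*(6*I*√3 - 10) = 79*(-10 + 6*I*√3) = -790 + 474*I*√3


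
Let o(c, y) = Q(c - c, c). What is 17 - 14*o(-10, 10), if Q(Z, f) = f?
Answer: 157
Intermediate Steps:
o(c, y) = c
17 - 14*o(-10, 10) = 17 - 14*(-10) = 17 + 140 = 157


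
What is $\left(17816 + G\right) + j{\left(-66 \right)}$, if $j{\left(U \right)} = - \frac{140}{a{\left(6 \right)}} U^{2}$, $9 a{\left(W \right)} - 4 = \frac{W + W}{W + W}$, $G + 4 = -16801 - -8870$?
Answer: $-1087831$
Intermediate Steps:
$G = -7935$ ($G = -4 - 7931 = -7935$)
$a{\left(W \right)} = \frac{5}{9}$ ($a{\left(W \right)} = \frac{4}{9} + \frac{\left(W + W\right) \frac{1}{W + W}}{9} = \frac{4}{9} + \frac{2 W \frac{1}{2 W}}{9} = \frac{4}{9} + \frac{1}{9} \cdot 1 = \frac{4}{9} + \frac{1}{9} = \frac{5}{9}$)
$j{\left(U \right)} = - 252 U^{2}$ ($j{\left(U \right)} = - \frac{140}{\frac{5}{9}} U^{2} = \left(-140\right) \frac{9}{5} U^{2} = - 252 U^{2}$)
$\left(17816 + G\right) + j{\left(-66 \right)} = \left(17816 - 7935\right) - 252 \left(-66\right)^{2} = 9881 - 1097712 = -1087831$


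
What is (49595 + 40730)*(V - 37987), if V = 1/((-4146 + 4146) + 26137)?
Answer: -89680641140850/26137 ≈ -3.4312e+9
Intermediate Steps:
V = 1/26137 (V = 1/(0 + 26137) = 1/26137 ≈ 3.8260e-5)
(49595 + 40730)*(V - 37987) = (49595 + 40730)*(1/26137 - 37987) = 90325*(-992866218/26137) = -89680641140850/26137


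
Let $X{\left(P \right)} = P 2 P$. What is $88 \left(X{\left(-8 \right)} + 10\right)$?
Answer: $12144$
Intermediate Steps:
$X{\left(P \right)} = 2 P^{2}$ ($X{\left(P \right)} = 2 P P = 2 P^{2}$)
$88 \left(X{\left(-8 \right)} + 10\right) = 88 \left(2 \left(-8\right)^{2} + 10\right) = 88 \left(2 \cdot 64 + 10\right) = 88 \left(128 + 10\right) = 88 \cdot 138 = 12144$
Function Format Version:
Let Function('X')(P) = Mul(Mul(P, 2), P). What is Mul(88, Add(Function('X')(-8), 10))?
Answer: 12144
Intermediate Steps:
Function('X')(P) = Mul(2, Pow(P, 2)) (Function('X')(P) = Mul(Mul(2, P), P) = Mul(2, Pow(P, 2)))
Mul(88, Add(Function('X')(-8), 10)) = Mul(88, Add(Mul(2, Pow(-8, 2)), 10)) = Mul(88, Add(Mul(2, 64), 10)) = Mul(88, Add(128, 10)) = Mul(88, 138) = 12144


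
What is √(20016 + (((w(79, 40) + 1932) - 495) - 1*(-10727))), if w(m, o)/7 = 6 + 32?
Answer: √32446 ≈ 180.13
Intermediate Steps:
w(m, o) = 266 (w(m, o) = 7*(6 + 32) = 7*38 = 266)
√(20016 + (((w(79, 40) + 1932) - 495) - 1*(-10727))) = √(20016 + (((266 + 1932) - 495) - 1*(-10727))) = √(20016 + ((2198 - 495) + 10727)) = √(20016 + (1703 + 10727)) = √(20016 + 12430) = √32446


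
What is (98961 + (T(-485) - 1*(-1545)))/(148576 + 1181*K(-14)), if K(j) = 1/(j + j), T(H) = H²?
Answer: 9400468/4158947 ≈ 2.2603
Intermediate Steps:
K(j) = 1/(2*j)
(98961 + (T(-485) - 1*(-1545)))/(148576 + 1181*K(-14)) = (98961 + ((-485)² - 1*(-1545)))/(148576 + 1181*((½)/(-14))) = (98961 + (235225 + 1545))/(148576 + 1181*((½)*(-1/14))) = (98961 + 236770)/(148576 + 1181*(-1/28)) = 335731/(148576 - 1181/28) = 335731/(4158947/28) = 335731*(28/4158947) = 9400468/4158947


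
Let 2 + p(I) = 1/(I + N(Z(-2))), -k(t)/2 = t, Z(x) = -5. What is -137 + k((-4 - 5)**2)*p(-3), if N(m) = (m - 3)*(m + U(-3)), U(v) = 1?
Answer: 5261/29 ≈ 181.41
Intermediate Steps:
k(t) = -2*t
N(m) = (1 + m)*(-3 + m) (N(m) = (m - 3)*(m + 1) = (-3 + m)*(1 + m) = (1 + m)*(-3 + m))
p(I) = -2 + 1/(32 + I) (p(I) = -2 + 1/(I + (-3 + (-5)**2 - 2*(-5))) = -2 + 1/(I + (-3 + 25 + 10)) = -2 + 1/(I + 32) = -2 + 1/(32 + I))
-137 + k((-4 - 5)**2)*p(-3) = -137 + (-2*(-4 - 5)**2)*((-63 - 2*(-3))/(32 - 3)) = -137 + (-2*(-9)**2)*((-63 + 6)/29) = -137 + (-2*81)*((1/29)*(-57)) = -137 - 162*(-57/29) = -137 + 9234/29 = 5261/29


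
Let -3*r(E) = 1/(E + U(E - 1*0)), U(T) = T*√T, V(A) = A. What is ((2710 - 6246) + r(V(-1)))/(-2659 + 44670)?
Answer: -21215/252066 - I/252066 ≈ -0.084165 - 3.9672e-6*I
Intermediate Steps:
U(T) = T^(3/2)
r(E) = -1/(3*(E + E^(3/2))) (r(E) = -1/(3*(E + (E - 1*0)^(3/2))) = -1/(3*(E + (E + 0)^(3/2))) = -1/(3*(E + E^(3/2))))
((2710 - 6246) + r(V(-1)))/(-2659 + 44670) = ((2710 - 6246) - 1/(3*(-1) + 3*(-1)^(3/2)))/(-2659 + 44670) = (-3536 - 1/(-3 + 3*(-I)))/42011 = (-3536 - 1/(-3 - 3*I))*(1/42011) = (-3536 - (-3 + 3*I)/18)*(1/42011) = -3536/42011 - (-3 + 3*I)/756198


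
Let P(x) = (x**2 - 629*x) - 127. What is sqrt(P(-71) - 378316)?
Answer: 3*I*sqrt(36527) ≈ 573.36*I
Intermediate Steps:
P(x) = -127 + x**2 - 629*x
sqrt(P(-71) - 378316) = sqrt((-127 + (-71)**2 - 629*(-71)) - 378316) = sqrt((-127 + 5041 + 44659) - 378316) = sqrt(49573 - 378316) = sqrt(-328743) = 3*I*sqrt(36527)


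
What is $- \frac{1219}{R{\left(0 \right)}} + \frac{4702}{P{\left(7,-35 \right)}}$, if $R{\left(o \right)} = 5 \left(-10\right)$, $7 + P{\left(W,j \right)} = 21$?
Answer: $\frac{126083}{350} \approx 360.24$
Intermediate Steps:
$P{\left(W,j \right)} = 14$ ($P{\left(W,j \right)} = -7 + 21 = 14$)
$R{\left(o \right)} = -50$
$- \frac{1219}{R{\left(0 \right)}} + \frac{4702}{P{\left(7,-35 \right)}} = - \frac{1219}{-50} + \frac{4702}{14} = \left(-1219\right) \left(- \frac{1}{50}\right) + 4702 \cdot \frac{1}{14} = \frac{1219}{50} + \frac{2351}{7} = \frac{126083}{350}$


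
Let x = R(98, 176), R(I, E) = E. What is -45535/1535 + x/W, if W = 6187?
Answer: -56290977/1899409 ≈ -29.636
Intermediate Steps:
x = 176
-45535/1535 + x/W = -45535/1535 + 176/6187 = -45535*1/1535 + 176*(1/6187) = -9107/307 + 176/6187 = -56290977/1899409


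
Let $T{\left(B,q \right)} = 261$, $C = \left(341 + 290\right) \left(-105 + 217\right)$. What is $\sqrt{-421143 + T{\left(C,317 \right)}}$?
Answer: $i \sqrt{420882} \approx 648.75 i$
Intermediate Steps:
$C = 70672$ ($C = 631 \cdot 112 = 70672$)
$\sqrt{-421143 + T{\left(C,317 \right)}} = \sqrt{-421143 + 261} = \sqrt{-420882} = i \sqrt{420882}$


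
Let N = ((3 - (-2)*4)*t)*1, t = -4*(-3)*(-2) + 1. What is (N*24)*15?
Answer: -91080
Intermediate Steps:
t = -23 (t = 12*(-2) + 1 = -24 + 1 = -23)
N = -253 (N = ((3 - (-2)*4)*(-23))*1 = ((3 - 1*(-8))*(-23))*1 = ((3 + 8)*(-23))*1 = (11*(-23))*1 = -253*1 = -253)
(N*24)*15 = -253*24*15 = -6072*15 = -91080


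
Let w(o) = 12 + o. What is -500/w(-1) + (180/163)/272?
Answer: -5541505/121924 ≈ -45.451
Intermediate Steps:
-500/w(-1) + (180/163)/272 = -500/(12 - 1) + (180/163)/272 = -500/11 + (180*(1/163))*(1/272) = -500*1/11 + (180/163)*(1/272) = -500/11 + 45/11084 = -5541505/121924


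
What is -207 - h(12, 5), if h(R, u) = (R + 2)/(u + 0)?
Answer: -1049/5 ≈ -209.80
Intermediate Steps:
h(R, u) = (2 + R)/u
-207 - h(12, 5) = -207 - (2 + 12)/5 = -207 - 14/5 = -1049/5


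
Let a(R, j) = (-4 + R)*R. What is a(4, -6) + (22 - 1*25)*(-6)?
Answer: 18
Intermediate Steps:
a(R, j) = R*(-4 + R)
a(4, -6) + (22 - 1*25)*(-6) = 4*(-4 + 4) + (22 - 1*25)*(-6) = 4*0 + (22 - 25)*(-6) = 0 - 3*(-6) = 0 + 18 = 18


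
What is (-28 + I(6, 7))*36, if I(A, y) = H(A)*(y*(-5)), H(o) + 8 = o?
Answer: 1512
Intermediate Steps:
H(o) = -8 + o
I(A, y) = -5*y*(-8 + A) (I(A, y) = (-8 + A)*(y*(-5)) = (-8 + A)*(-5*y) = -5*y*(-8 + A))
(-28 + I(6, 7))*36 = (-28 + 5*7*(8 - 1*6))*36 = (-28 + 5*7*(8 - 6))*36 = (-28 + 5*7*2)*36 = (-28 + 70)*36 = 42*36 = 1512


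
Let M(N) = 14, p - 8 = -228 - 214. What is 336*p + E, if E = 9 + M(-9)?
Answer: -145801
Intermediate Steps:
p = -434 (p = 8 + (-228 - 214) = 8 - 442 = -434)
E = 23 (E = 9 + 14 = 23)
336*p + E = 336*(-434) + 23 = -145824 + 23 = -145801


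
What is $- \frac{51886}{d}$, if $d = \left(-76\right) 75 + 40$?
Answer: $\frac{25943}{2830} \approx 9.1671$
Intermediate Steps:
$d = -5660$ ($d = -5700 + 40 = -5660$)
$- \frac{51886}{d} = - \frac{51886}{-5660} = \left(-51886\right) \left(- \frac{1}{5660}\right) = \frac{25943}{2830}$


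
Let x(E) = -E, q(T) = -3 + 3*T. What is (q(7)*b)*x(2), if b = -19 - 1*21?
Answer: 1440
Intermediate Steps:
b = -40 (b = -19 - 21 = -40)
(q(7)*b)*x(2) = ((-3 + 3*7)*(-40))*(-1*2) = ((-3 + 21)*(-40))*(-2) = (18*(-40))*(-2) = -720*(-2) = 1440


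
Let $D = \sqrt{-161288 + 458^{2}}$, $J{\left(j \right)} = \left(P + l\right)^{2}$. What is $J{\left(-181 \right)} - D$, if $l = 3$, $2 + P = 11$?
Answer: $144 - 2 \sqrt{12119} \approx -76.173$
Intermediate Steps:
$P = 9$ ($P = -2 + 11 = 9$)
$J{\left(j \right)} = 144$ ($J{\left(j \right)} = \left(9 + 3\right)^{2} = 12^{2} = 144$)
$D = 2 \sqrt{12119}$ ($D = \sqrt{-161288 + 209764} = \sqrt{48476} = 2 \sqrt{12119} \approx 220.17$)
$J{\left(-181 \right)} - D = 144 - 2 \sqrt{12119}$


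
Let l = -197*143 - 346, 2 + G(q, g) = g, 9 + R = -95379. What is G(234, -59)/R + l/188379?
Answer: -902896159/5989698684 ≈ -0.15074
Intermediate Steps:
R = -95388 (R = -9 - 95379 = -95388)
G(q, g) = -2 + g
l = -28517 (l = -28171 - 346 = -28517)
G(234, -59)/R + l/188379 = (-2 - 59)/(-95388) - 28517/188379 = -61*(-1/95388) - 28517*1/188379 = 61/95388 - 28517/188379 = -902896159/5989698684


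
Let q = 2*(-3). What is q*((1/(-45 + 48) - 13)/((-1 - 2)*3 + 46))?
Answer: 76/37 ≈ 2.0541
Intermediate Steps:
q = -6
q*((1/(-45 + 48) - 13)/((-1 - 2)*3 + 46)) = -6*(1/(-45 + 48) - 13)/((-1 - 2)*3 + 46) = -6*(1/3 - 13)/(-3*3 + 46) = -6*(1/3 - 13)/(-9 + 46) = -(-76)/37 = -6*(-38/111) = 76/37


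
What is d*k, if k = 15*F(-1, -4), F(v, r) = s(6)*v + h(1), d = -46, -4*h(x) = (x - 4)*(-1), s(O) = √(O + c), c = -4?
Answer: 1035/2 + 690*√2 ≈ 1493.3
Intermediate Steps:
s(O) = √(-4 + O) (s(O) = √(O - 4) = √(-4 + O))
h(x) = -1 + x/4 (h(x) = -(x - 4)*(-1)/4 = -(-4 + x)*(-1)/4 = -(4 - x)/4 = -1 + x/4)
F(v, r) = -¾ + v*√2 (F(v, r) = √(-4 + 6)*v + (-1 + (¼)*1) = √2*v + (-1 + ¼) = v*√2 - ¾ = -¾ + v*√2)
k = -45/4 - 15*√2 (k = 15*(-¾ - √2) = -45/4 - 15*√2 ≈ -32.463)
d*k = -46*(-45/4 - 15*√2) = 1035/2 + 690*√2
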